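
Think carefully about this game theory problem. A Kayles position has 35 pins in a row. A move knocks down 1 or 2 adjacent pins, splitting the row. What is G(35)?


Kayles: a move removes 1 or 2 adjacent pins from a contiguous row.
Removing pins from a row of k leaves two independent rows (a, b) with a + b = k - 1 (one pin) or a + b = k - 2 (two pins); an end removal gives a = 0.
By Sprague-Grundy, G(k) = mex{ G(a) XOR G(b) } over all these splits. G(0) = 0.
G(1): splits (0,0):0^0=0 -> mex({0}) = 1
G(2): splits (0,1):0^1=1 (0,0):0^0=0 -> mex({0, 1}) = 2
G(3): splits (0,2):0^2=2 (1,1):1^1=0 (0,1):0^1=1 -> mex({0, 1, 2}) = 3
G(4): splits (0,3):0^3=3 (1,2):1^2=3 (0,2):0^2=2 (1,1):1^1=0 -> mex({0, 2, 3}) = 1
G(5): splits (0,4):0^1=1 (1,3):1^3=2 (2,2):2^2=0 (0,3):0^3=3 (1,2):1^2=3 -> mex({0, 1, 2, 3}) = 4
G(6) = mex({0, 1, 2, 4}) = 3
G(7) = mex({0, 1, 3, 4, 5}) = 2
G(8) = mex({0, 2, 3, 5, 6}) = 1
G(9) = mex({0, 1, 2, 3, 6, 7}) = 4
G(10) = mex({0, 1, 3, 4, 5, 7}) = 2
G(11) = mex({0, 1, 2, 3, 4, 5}) = 6
G(12) = mex({0, 1, 2, 3, 5, 6, 7}) = 4
G(13) = mex({0, 2, 3, 4, 6, 7}) = 1
G(14) = mex({0, 1, 4, 5, 6, 7}) = 2
G(15) = mex({0, 1, 2, 3, 4, 5, 6}) = 7
G(16) = mex({0, 2, 3, 5, 6, 7}) = 1
G(17) = mex({0, 1, 2, 3, 5, 6, 7}) = 4
G(18) = mex({0, 1, 2, 4, 5, 6}) = 3
G(19) = mex({0, 1, 3, 4, 5, 7}) = 2
G(20) = mex({0, 2, 3, 4, 5, 6, 7}) = 1
G(21) = mex({0, 1, 2, 3, 5, 6, 7}) = 4
G(22) = mex({0, 1, 2, 3, 4, 5, 7}) = 6
G(23) = mex({0, 1, 2, 3, 4, 5, 6}) = 7
G(24) = mex({0, 1, 2, 3, 5, 6, 7}) = 4
G(25) = mex({0, 2, 3, 4, 6, 7}) = 1
G(26) = mex({0, 1, 3, 4, 5, 6, 7}) = 2
G(27) = mex({0, 1, 2, 3, 4, 5, 6, 7}) = 8
G(28) = mex({0, 1, 2, 3, 4, 6, 7, 8}) = 5
G(29) = mex({0, 1, 2, 3, 5, 6, 7, 8, 9}) = 4
G(30) = mex({0, 1, 2, 3, 4, 5, 6, 9, 10}) = 7
G(31) = mex({0, 1, 3, 4, 5, 7, 10, 11}) = 2
G(32) = mex({0, 2, 3, 4, 5, 6, 7, 9, 11}) = 1
G(33) = mex({0, 1, 2, 3, 4, 5, 6, 7, 9, 12}) = 8
G(34) = mex({0, 1, 2, 3, 4, 5, 7, 8, 11, 12}) = 6
G(35) = mex({0, 1, 2, 3, 4, 5, 6, 8, 9, 10, 11}) = 7
Therefore G(35) = 7.

7


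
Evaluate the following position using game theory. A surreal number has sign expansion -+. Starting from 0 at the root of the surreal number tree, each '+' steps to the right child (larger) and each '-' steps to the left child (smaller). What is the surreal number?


Sign expansion: -+
Rule: track bounds (lo, hi), initially (-inf, +inf). On '+', the current value becomes lo and we move to the simplest number in (value, hi): value + 1 if hi = +inf, otherwise the midpoint (value + hi)/2. On '-', the current value becomes hi and we move to value - 1 if lo = -inf, otherwise the midpoint (lo + value)/2.
Start at 0.
Step 1: sign = -, move left. Bounds: (-inf, 0). Value = -1
Step 2: sign = +, move right. Bounds: (-1, 0). Value = -1/2
The surreal number with sign expansion -+ is -1/2.

-1/2


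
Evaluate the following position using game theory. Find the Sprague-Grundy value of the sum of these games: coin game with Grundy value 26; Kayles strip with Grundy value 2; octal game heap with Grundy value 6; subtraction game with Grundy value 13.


By the Sprague-Grundy theorem, the Grundy value of a sum of games is the XOR of individual Grundy values.
coin game: Grundy value = 26. Running XOR: 0 XOR 26 = 26
Kayles strip: Grundy value = 2. Running XOR: 26 XOR 2 = 24
octal game heap: Grundy value = 6. Running XOR: 24 XOR 6 = 30
subtraction game: Grundy value = 13. Running XOR: 30 XOR 13 = 19
The combined Grundy value is 19.

19


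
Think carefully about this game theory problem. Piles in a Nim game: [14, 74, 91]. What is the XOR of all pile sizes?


We need the XOR (exclusive or) of all pile sizes.
After XOR-ing pile 1 (size 14): 0 XOR 14 = 14
After XOR-ing pile 2 (size 74): 14 XOR 74 = 68
After XOR-ing pile 3 (size 91): 68 XOR 91 = 31
The Nim-value of this position is 31.

31


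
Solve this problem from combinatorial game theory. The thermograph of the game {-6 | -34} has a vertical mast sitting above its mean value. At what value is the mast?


Game = {-6 | -34}, a switch {a | b} with numbers a > b.
Its thermograph has left wall a - t and right wall b + t, which meet at t = (a - b)/2, where both equal (a + b)/2. So the mast (mean value) is at (a + b)/2.
Mean = (-6 + (-34))/2 = -40/2 = -20

-20


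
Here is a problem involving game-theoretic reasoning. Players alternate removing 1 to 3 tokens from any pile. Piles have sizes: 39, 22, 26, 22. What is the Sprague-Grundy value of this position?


Subtraction set: {1, 2, 3}
For this subtraction set, G(n) = n mod 4 (period = max + 1 = 4).
Pile 1 (size 39): G(39) = 39 mod 4 = 3
Pile 2 (size 22): G(22) = 22 mod 4 = 2
Pile 3 (size 26): G(26) = 26 mod 4 = 2
Pile 4 (size 22): G(22) = 22 mod 4 = 2
Total Grundy value = XOR of all: 3 XOR 2 XOR 2 XOR 2 = 1

1


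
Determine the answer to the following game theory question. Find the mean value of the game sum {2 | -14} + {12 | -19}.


G1 = {2 | -14}, G2 = {12 | -19}
Each is a switch {a | b} with numbers a > b; its mean value is (a + b)/2, and mean value is additive over game sums: m(G1 + G2) = m(G1) + m(G2).
Mean of G1 = (2 + (-14))/2 = -12/2 = -6
Mean of G2 = (12 + (-19))/2 = -7/2 = -7/2
Mean of G1 + G2 = -6 + -7/2 = -19/2

-19/2


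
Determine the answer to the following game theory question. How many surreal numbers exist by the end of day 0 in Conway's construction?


Day 0: {|} = 0 is born. Count = 1.
Day n: the number of surreal numbers born by day n is 2^(n+1) - 1.
By day 0: 2^1 - 1 = 1
By day 0: 1 surreal numbers.

1


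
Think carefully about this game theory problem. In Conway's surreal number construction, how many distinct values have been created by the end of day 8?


Day 0: {|} = 0 is born. Count = 1.
Day n: the number of surreal numbers born by day n is 2^(n+1) - 1.
By day 0: 2^1 - 1 = 1
By day 1: 2^2 - 1 = 3
By day 2: 2^3 - 1 = 7
By day 3: 2^4 - 1 = 15
By day 4: 2^5 - 1 = 31
By day 5: 2^6 - 1 = 63
By day 6: 2^7 - 1 = 127
By day 7: 2^8 - 1 = 255
By day 8: 2^9 - 1 = 511
By day 8: 511 surreal numbers.

511


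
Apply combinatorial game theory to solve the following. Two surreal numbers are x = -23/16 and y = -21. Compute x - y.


x = -23/16, y = -21
Converting to common denominator: 16
x = -23/16, y = -336/16
x - y = -23/16 - -21 = 313/16

313/16


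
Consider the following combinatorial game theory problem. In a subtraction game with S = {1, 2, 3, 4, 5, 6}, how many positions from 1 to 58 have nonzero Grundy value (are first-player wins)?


Subtraction set S = {1, 2, 3, 4, 5, 6}, so G(n) = n mod 7.
G(n) = 0 when n is a multiple of 7.
Multiples of 7 in [1, 58]: 8
N-positions (nonzero Grundy) = 58 - 8 = 50

50


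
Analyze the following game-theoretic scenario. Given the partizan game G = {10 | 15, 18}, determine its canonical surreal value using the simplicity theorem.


Left options: {10}, max = 10
Right options: {15, 18}, min = 15
All options are numbers and max(Left) < min(Right), so by the simplicity theorem the value is the simplest (earliest-born) number strictly between 10 and 15.
Integers 11 through 14 all lie strictly between 10 and 15.
Among integers, the simplest (lowest birthday = smallest |n|; 0 is born on day 0, +-n on day n) is 11.
No non-integer in the interval can be simpler: if x is a non-integer in the interval, then floor(x) or ceil(x) also lies in the interval (the interval contains an integer), and both are proper prefixes of x's sign expansion, i.e. born earlier. So the game value is 11.
Game value = 11

11


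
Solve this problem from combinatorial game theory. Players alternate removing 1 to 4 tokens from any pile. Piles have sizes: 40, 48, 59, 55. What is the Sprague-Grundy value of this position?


Subtraction set: {1, 2, 3, 4}
For this subtraction set, G(n) = n mod 5 (period = max + 1 = 5).
Pile 1 (size 40): G(40) = 40 mod 5 = 0
Pile 2 (size 48): G(48) = 48 mod 5 = 3
Pile 3 (size 59): G(59) = 59 mod 5 = 4
Pile 4 (size 55): G(55) = 55 mod 5 = 0
Total Grundy value = XOR of all: 0 XOR 3 XOR 4 XOR 0 = 7

7


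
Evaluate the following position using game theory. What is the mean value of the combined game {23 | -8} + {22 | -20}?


G1 = {23 | -8}, G2 = {22 | -20}
Each is a switch {a | b} with numbers a > b; its mean value is (a + b)/2, and mean value is additive over game sums: m(G1 + G2) = m(G1) + m(G2).
Mean of G1 = (23 + (-8))/2 = 15/2 = 15/2
Mean of G2 = (22 + (-20))/2 = 2/2 = 1
Mean of G1 + G2 = 15/2 + 1 = 17/2

17/2


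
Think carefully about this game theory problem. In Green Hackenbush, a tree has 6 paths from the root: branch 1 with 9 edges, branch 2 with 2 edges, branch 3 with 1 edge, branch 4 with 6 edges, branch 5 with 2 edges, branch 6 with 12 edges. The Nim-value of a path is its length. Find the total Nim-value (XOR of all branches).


The tree has 6 branches from the ground vertex.
In Green Hackenbush, the Nim-value of a simple path of length k is k.
Branch 1: length 9, Nim-value = 9
Branch 2: length 2, Nim-value = 2
Branch 3: length 1, Nim-value = 1
Branch 4: length 6, Nim-value = 6
Branch 5: length 2, Nim-value = 2
Branch 6: length 12, Nim-value = 12
Total Nim-value = XOR of all branch values:
0 XOR 9 = 9
9 XOR 2 = 11
11 XOR 1 = 10
10 XOR 6 = 12
12 XOR 2 = 14
14 XOR 12 = 2
Nim-value of the tree = 2

2


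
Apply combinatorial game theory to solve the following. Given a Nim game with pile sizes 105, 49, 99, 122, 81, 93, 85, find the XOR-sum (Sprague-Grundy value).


We need the XOR (exclusive or) of all pile sizes.
After XOR-ing pile 1 (size 105): 0 XOR 105 = 105
After XOR-ing pile 2 (size 49): 105 XOR 49 = 88
After XOR-ing pile 3 (size 99): 88 XOR 99 = 59
After XOR-ing pile 4 (size 122): 59 XOR 122 = 65
After XOR-ing pile 5 (size 81): 65 XOR 81 = 16
After XOR-ing pile 6 (size 93): 16 XOR 93 = 77
After XOR-ing pile 7 (size 85): 77 XOR 85 = 24
The Nim-value of this position is 24.

24


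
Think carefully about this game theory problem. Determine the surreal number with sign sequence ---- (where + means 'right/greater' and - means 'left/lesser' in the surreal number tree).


Sign expansion: ----
Rule: track bounds (lo, hi), initially (-inf, +inf). On '+', the current value becomes lo and we move to the simplest number in (value, hi): value + 1 if hi = +inf, otherwise the midpoint (value + hi)/2. On '-', the current value becomes hi and we move to value - 1 if lo = -inf, otherwise the midpoint (lo + value)/2.
Start at 0.
Step 1: sign = -, move left. Bounds: (-inf, 0). Value = -1
Step 2: sign = -, move left. Bounds: (-inf, -1). Value = -2
Step 3: sign = -, move left. Bounds: (-inf, -2). Value = -3
Step 4: sign = -, move left. Bounds: (-inf, -3). Value = -4
The surreal number with sign expansion ---- is -4.

-4


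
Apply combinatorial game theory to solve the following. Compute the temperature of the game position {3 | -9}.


The game is {3 | -9}, a switch {a | b} with numbers a > b.
Cooling {a | b} by t gives {a - t | b + t}, which stops being hot when a - t = b + t, i.e. at t = (a - b)/2. So the temperature of a switch is (a - b)/2.
Temperature = (Left option - Right option) / 2
= (3 - (-9)) / 2
= 12 / 2
= 6

6


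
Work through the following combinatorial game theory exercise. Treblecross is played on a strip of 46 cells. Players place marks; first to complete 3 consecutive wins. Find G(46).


Treblecross: place X on empty cells; 3-in-a-row wins.
Playing within two cells of an existing X lets the opponent win at once, so sensible play treats the cells i-2..i+2 around each X as dead. The player left with no safe cell loses, so this is a normal-play take-away game on strips of safe cells.
Placing X at cell i (0-indexed) of a strip of k safe cells leaves independent strips of sizes max(0, i-2) and max(0, k-i-3). Hence G(k) = mex{ G(max(0,i-2)) XOR G(max(0,k-i-3)) : 0 <= i < k }, with G(0) = 0.
G(1): splits (0,0):0^0=0 -> mex({0}) = 1
G(2): splits (0,0):0^0=0 -> mex({0}) = 1
G(3): splits (0,0):0^0=0 -> mex({0}) = 1
G(4): splits (0,1):0^1=1 (0,0):0^0=0 -> mex({0, 1}) = 2
G(5): splits (0,2):0^1=1 (0,1):0^1=1 (0,0):0^0=0 -> mex({0, 1}) = 2
G(6) = mex({1}) = 0
G(7) = mex({0, 1, 2}) = 3
G(8) = mex({0, 1, 2}) = 3
G(9) = mex({0, 2}) = 1
G(10) = mex({0, 2, 3}) = 1
G(11) = mex({0, 3}) = 1
G(12) = mex({1, 3}) = 0
G(13) = mex({0, 1, 2, 3}) = 4
G(14) = mex({0, 1, 2}) = 3
G(15) = mex({0, 1, 2}) = 3
G(16) = mex({0, 1, 2, 4}) = 3
G(17) = mex({0, 1, 3, 4}) = 2
G(18) = mex({0, 1, 3, 4}) = 2
G(19) = mex({0, 1, 3, 5}) = 2
G(20) = mex({0, 1, 2, 3, 5}) = 4
G(21) = mex({0, 1, 2, 3, 5}) = 4
G(22) = mex({1, 2, 6}) = 0
G(23) = mex({0, 1, 2, 3, 4, 6}) = 5
G(24) = mex({0, 1, 2, 3, 4}) = 5
G(25) = mex({0, 1, 3, 4, 7}) = 2
G(26) = mex({0, 1, 3, 4, 5, 7}) = 2
G(27) = mex({0, 1, 3, 5}) = 2
G(28) = mex({0, 1, 2, 5}) = 3
G(29) = mex({0, 1, 2, 4, 5, 6}) = 3
G(30) = mex({1, 2, 4, 6}) = 0
G(31) = mex({0, 1, 2, 3, 4, 6}) = 5
G(32) = mex({1, 2, 3, 4, 7}) = 0
G(33) = mex({0, 3, 7}) = 1
G(34) = mex({0, 2, 3, 5, 7}) = 1
G(35) = mex({0, 2, 3, 5, 6}) = 1
G(36) = mex({0, 1, 2, 5, 6}) = 3
G(37) = mex({0, 1, 2, 4, 5, 6}) = 3
G(38) = mex({0, 1, 2, 4}) = 3
G(39) = mex({0, 1, 2, 3, 4, 7}) = 5
G(40) = mex({0, 1, 2, 3, 4, 5, 7}) = 6
G(41) = mex({0, 1, 2, 3, 5, 7}) = 4
G(42) = mex({0, 1, 2, 3, 5, 6, 7}) = 4
G(43) = mex({0, 2, 3, 5, 6}) = 1
G(44) = mex({1, 2, 3, 4, 5, 6}) = 0
G(45) = mex({0, 1, 2, 3, 4, 6, 7}) = 5
G(46) = mex({0, 1, 2, 3, 4, 7}) = 5
Therefore G(46) = 5.

5


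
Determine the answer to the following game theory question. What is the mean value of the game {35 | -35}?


Game = {35 | -35}, a switch {a | b} with numbers a > b.
Its thermograph has left wall a - t and right wall b + t, which meet at t = (a - b)/2, where both equal (a + b)/2. So the mast (mean value) is at (a + b)/2.
Mean = (35 + (-35))/2 = 0/2 = 0

0


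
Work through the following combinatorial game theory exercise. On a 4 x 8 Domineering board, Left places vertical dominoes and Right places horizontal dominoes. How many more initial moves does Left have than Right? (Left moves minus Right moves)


Board is 4 x 8 (rows x cols).
Left (vertical) placements: (rows-1) * cols = 3 * 8 = 24
Right (horizontal) placements: rows * (cols-1) = 4 * 7 = 28
Advantage = Left - Right = 24 - 28 = -4

-4


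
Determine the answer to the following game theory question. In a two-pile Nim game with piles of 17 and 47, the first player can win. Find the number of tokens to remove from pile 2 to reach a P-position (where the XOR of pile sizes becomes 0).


Piles: 17 and 47
Current XOR: 17 XOR 47 = 62 (non-zero, so this is an N-position).
To make the XOR zero, we need to find a move that balances the piles.
For pile 2 (size 47): target = 47 XOR 62 = 17
We reduce pile 2 from 47 to 17.
Tokens removed: 47 - 17 = 30
Verification: 17 XOR 17 = 0

30


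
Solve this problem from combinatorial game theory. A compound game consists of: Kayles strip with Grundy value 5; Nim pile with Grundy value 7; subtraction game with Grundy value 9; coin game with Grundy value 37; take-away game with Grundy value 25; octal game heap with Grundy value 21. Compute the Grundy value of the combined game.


By the Sprague-Grundy theorem, the Grundy value of a sum of games is the XOR of individual Grundy values.
Kayles strip: Grundy value = 5. Running XOR: 0 XOR 5 = 5
Nim pile: Grundy value = 7. Running XOR: 5 XOR 7 = 2
subtraction game: Grundy value = 9. Running XOR: 2 XOR 9 = 11
coin game: Grundy value = 37. Running XOR: 11 XOR 37 = 46
take-away game: Grundy value = 25. Running XOR: 46 XOR 25 = 55
octal game heap: Grundy value = 21. Running XOR: 55 XOR 21 = 34
The combined Grundy value is 34.

34


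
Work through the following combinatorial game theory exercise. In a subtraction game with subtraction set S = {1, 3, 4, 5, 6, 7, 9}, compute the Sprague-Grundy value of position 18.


The subtraction set is S = {1, 3, 4, 5, 6, 7, 9}.
G(k) = mex{ G(k - s) : s in S, s <= k }. We compute iteratively: G(0) = 0.
G(1) = mex({0}) = 1
G(2) = mex({1}) = 0
G(3) = mex({0}) = 1
G(4) = mex({0, 1}) = 2
G(5) = mex({0, 1, 2}) = 3
G(6) = mex({0, 1, 3}) = 2
G(7) = mex({0, 1, 2}) = 3
G(8) = mex({0, 1, 2, 3}) = 4
G(9) = mex({0, 1, 2, 3, 4}) = 5
G(10) = mex({1, 2, 3, 5}) = 0
G(11) = mex({0, 2, 3, 4}) = 1
G(12) = mex({1, 2, 3, 4, 5}) = 0
G(13) = mex({0, 2, 3, 4, 5}) = 1
G(14) = mex({0, 1, 3, 4, 5}) = 2
G(15) = mex({0, 1, 2, 4, 5}) = 3
G(16) = mex({0, 1, 3, 5}) = 2
G(17) = mex({0, 1, 2, 4}) = 3
G(18) = mex({0, 1, 2, 3, 5}) = 4
Therefore G(18) = 4.

4


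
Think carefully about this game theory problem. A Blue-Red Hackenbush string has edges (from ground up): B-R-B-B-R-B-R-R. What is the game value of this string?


Edges (from ground): B-R-B-B-R-B-R-R
By Berlekamp's sign-expansion rule, a Blue-Red Hackenbush stalk has the value of the surreal number whose sign sequence is the edge sequence with B -> + and R -> -.
Sign sequence: +-++-+--
Trace the sign expansion in the surreal number tree, starting from 0:
Edge 1: B (sign +) -> bounds (0, +inf), value = 1
Edge 2: R (sign -) -> bounds (0, 1), value = 1/2
Edge 3: B (sign +) -> bounds (1/2, 1), value = 3/4
Edge 4: B (sign +) -> bounds (3/4, 1), value = 7/8
Edge 5: R (sign -) -> bounds (3/4, 7/8), value = 13/16
Edge 6: B (sign +) -> bounds (13/16, 7/8), value = 27/32
Edge 7: R (sign -) -> bounds (13/16, 27/32), value = 53/64
Edge 8: R (sign -) -> bounds (13/16, 53/64), value = 105/128
Game value = 105/128

105/128


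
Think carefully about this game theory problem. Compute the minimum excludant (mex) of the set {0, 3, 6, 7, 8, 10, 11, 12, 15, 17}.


Set = {0, 3, 6, 7, 8, 10, 11, 12, 15, 17}
0 is in the set.
1 is NOT in the set. This is the mex.
mex = 1

1


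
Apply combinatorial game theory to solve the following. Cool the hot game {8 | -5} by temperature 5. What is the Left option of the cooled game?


Original game: {8 | -5} (a switch {a | b} with a > b).
Cooling by t (for t below the temperature (a - b)/2 = 13/2) taxes each move by t: {a | b} cooled by t is {a - t | b + t}.
Cooling amount: t = 5
Cooled Left option: 8 - 5 = 3
Cooled Right option: -5 + 5 = 0
Cooled game: {3 | 0}
Left option = 3

3


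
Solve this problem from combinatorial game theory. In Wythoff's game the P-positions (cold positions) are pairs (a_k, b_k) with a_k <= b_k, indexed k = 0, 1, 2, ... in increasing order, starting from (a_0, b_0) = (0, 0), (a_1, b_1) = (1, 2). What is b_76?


By Wythoff's theorem, a_k = floor(k * phi) and b_k = floor(k * phi^2) = a_k + k, where phi = (1 + sqrt(5))/2 is the golden ratio.
phi = (1 + sqrt(5))/2 = 1.618034
phi^2 = phi + 1 = 2.618034
k = 76
k * phi^2 = 76 * 2.618034 = 198.970583
b_76 = floor(k * phi^2) = 198 (check: a_76 + k = 122 + 76 = 198)

198


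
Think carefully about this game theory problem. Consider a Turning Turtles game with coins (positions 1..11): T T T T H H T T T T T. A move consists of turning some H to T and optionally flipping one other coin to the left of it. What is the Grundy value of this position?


Coins: T T T T H H T T T T T
Key fact: a single head at position k behaves exactly like a Nim heap of size k (turning it to T and optionally flipping a coin at j < k corresponds to moving the heap from k to j, or to 0), and heads combine as a disjunctive sum (two heads at the same place would cancel, matching j XOR j = 0). So the Nim-value is the XOR of the 1-indexed positions of the heads.
Face-up positions (1-indexed): [5, 6]
XOR 0 with 5: 0 XOR 5 = 5
XOR 5 with 6: 5 XOR 6 = 3
Nim-value = 3

3


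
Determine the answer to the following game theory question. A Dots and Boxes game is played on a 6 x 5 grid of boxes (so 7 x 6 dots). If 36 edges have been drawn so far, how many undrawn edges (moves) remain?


Grid: 6 x 5 boxes, i.e. 7 rows and 6 columns of dots.
Horizontal edges: (rows + 1) * cols = 7 * 5 = 35
Vertical edges: rows * (cols + 1) = 6 * 6 = 36
Total edges: 35 + 36 = 71
Edges drawn: 36
Remaining: 71 - 36 = 35

35


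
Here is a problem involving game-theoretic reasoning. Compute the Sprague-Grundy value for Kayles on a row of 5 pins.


Kayles: a move removes 1 or 2 adjacent pins from a contiguous row.
Removing pins from a row of k leaves two independent rows (a, b) with a + b = k - 1 (one pin) or a + b = k - 2 (two pins); an end removal gives a = 0.
By Sprague-Grundy, G(k) = mex{ G(a) XOR G(b) } over all these splits. G(0) = 0.
G(1): splits (0,0):0^0=0 -> mex({0}) = 1
G(2): splits (0,1):0^1=1 (0,0):0^0=0 -> mex({0, 1}) = 2
G(3): splits (0,2):0^2=2 (1,1):1^1=0 (0,1):0^1=1 -> mex({0, 1, 2}) = 3
G(4): splits (0,3):0^3=3 (1,2):1^2=3 (0,2):0^2=2 (1,1):1^1=0 -> mex({0, 2, 3}) = 1
G(5): splits (0,4):0^1=1 (1,3):1^3=2 (2,2):2^2=0 (0,3):0^3=3 (1,2):1^2=3 -> mex({0, 1, 2, 3}) = 4
Therefore G(5) = 4.

4


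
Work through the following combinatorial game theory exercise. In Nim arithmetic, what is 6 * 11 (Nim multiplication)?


Nim multiplication is bilinear over XOR: (u XOR v) * w = (u*w) XOR (v*w).
So we split each operand into its bit components and XOR the pairwise Nim products.
6 = 2 + 4 (as XOR of powers of 2).
11 = 1 + 2 + 8 (as XOR of powers of 2).
Using the standard Nim-product table on single bits:
  2*2 = 3,   2*4 = 8,   2*8 = 12,
  4*4 = 6,   4*8 = 11,  8*8 = 13,
and  1*x = x (identity), k*l = l*k (commutative).
Pairwise Nim products:
  2 * 1 = 2
  2 * 2 = 3
  2 * 8 = 12
  4 * 1 = 4
  4 * 2 = 8
  4 * 8 = 11
XOR them: 2 XOR 3 XOR 12 XOR 4 XOR 8 XOR 11 = 10.
Result: 6 * 11 = 10 (in Nim).

10


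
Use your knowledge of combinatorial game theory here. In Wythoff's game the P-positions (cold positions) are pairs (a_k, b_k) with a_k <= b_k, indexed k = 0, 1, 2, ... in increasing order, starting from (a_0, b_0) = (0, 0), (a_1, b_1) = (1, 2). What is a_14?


By Wythoff's theorem, a_k = floor(k * phi) and b_k = floor(k * phi^2) = a_k + k, where phi = (1 + sqrt(5))/2 is the golden ratio.
phi = (1 + sqrt(5))/2 = 1.618034
k = 14
k * phi = 14 * 1.618034 = 22.652476
a_14 = floor(k * phi) = 22

22


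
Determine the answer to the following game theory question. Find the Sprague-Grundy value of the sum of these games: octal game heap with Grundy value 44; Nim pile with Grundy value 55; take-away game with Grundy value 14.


By the Sprague-Grundy theorem, the Grundy value of a sum of games is the XOR of individual Grundy values.
octal game heap: Grundy value = 44. Running XOR: 0 XOR 44 = 44
Nim pile: Grundy value = 55. Running XOR: 44 XOR 55 = 27
take-away game: Grundy value = 14. Running XOR: 27 XOR 14 = 21
The combined Grundy value is 21.

21


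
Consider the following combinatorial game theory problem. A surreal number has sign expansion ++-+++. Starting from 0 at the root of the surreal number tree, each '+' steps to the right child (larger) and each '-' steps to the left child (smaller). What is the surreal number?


Sign expansion: ++-+++
Rule: track bounds (lo, hi), initially (-inf, +inf). On '+', the current value becomes lo and we move to the simplest number in (value, hi): value + 1 if hi = +inf, otherwise the midpoint (value + hi)/2. On '-', the current value becomes hi and we move to value - 1 if lo = -inf, otherwise the midpoint (lo + value)/2.
Start at 0.
Step 1: sign = +, move right. Bounds: (0, +inf). Value = 1
Step 2: sign = +, move right. Bounds: (1, +inf). Value = 2
Step 3: sign = -, move left. Bounds: (1, 2). Value = 3/2
Step 4: sign = +, move right. Bounds: (3/2, 2). Value = 7/4
Step 5: sign = +, move right. Bounds: (7/4, 2). Value = 15/8
Step 6: sign = +, move right. Bounds: (15/8, 2). Value = 31/16
The surreal number with sign expansion ++-+++ is 31/16.

31/16


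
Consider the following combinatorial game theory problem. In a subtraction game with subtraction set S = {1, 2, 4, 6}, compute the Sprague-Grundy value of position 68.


The subtraction set is S = {1, 2, 4, 6}.
G(k) = mex{ G(k - s) : s in S, s <= k }. We compute iteratively: G(0) = 0.
G(1) = mex({0}) = 1
G(2) = mex({0, 1}) = 2
G(3) = mex({1, 2}) = 0
G(4) = mex({0, 2}) = 1
G(5) = mex({0, 1}) = 2
G(6) = mex({0, 1, 2}) = 3
G(7) = mex({0, 1, 2, 3}) = 4
G(8) = mex({1, 2, 3, 4}) = 0
G(9) = mex({0, 2, 4}) = 1
G(10) = mex({0, 1, 3}) = 2
G(11) = mex({1, 2, 4}) = 0
G(12) = mex({0, 2, 3}) = 1
G(13) = mex({0, 1, 4}) = 2
Observe that G(8)..G(13) = 0, 1, 2, 0, 1, 2 repeats G(0)..G(5) = 0, 1, 2, 0, 1, 2.
For k >= max(S) = 6, G(k) is determined by the previous 6 values G(k-6)..G(k-1); a window of 6 consecutive values has recurred shifted by 8, so by induction G(k + 8) = G(k) for all k >= 0: the sequence is periodic from the start with period 8.
One period: G(0..7) = 0, 1, 2, 0, 1, 2, 3, 4.
68 mod 8 = 4, so G(68) = G(4) = 1.

1


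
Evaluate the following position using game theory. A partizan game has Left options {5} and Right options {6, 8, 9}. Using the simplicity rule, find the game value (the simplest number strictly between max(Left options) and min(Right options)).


Left options: {5}, max = 5
Right options: {6, 8, 9}, min = 6
All options are numbers and max(Left) < min(Right), so by the simplicity theorem the value is the simplest (earliest-born) number strictly between 5 and 6.
No integer lies strictly between 5 and 6, so the value is the dyadic rational m/2^k in the interval with the smallest k (then m odd); search k = 1, 2, ...:
Denominator 2: 11/2 lies strictly between 5 and 6 -- found.
The simplest number in the interval is 11/2.
Game value = 11/2

11/2


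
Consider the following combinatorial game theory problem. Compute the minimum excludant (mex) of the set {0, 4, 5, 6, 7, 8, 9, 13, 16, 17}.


Set = {0, 4, 5, 6, 7, 8, 9, 13, 16, 17}
0 is in the set.
1 is NOT in the set. This is the mex.
mex = 1

1


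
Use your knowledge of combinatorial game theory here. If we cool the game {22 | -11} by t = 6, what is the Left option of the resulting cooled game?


Original game: {22 | -11} (a switch {a | b} with a > b).
Cooling by t (for t below the temperature (a - b)/2 = 33/2) taxes each move by t: {a | b} cooled by t is {a - t | b + t}.
Cooling amount: t = 6
Cooled Left option: 22 - 6 = 16
Cooled Right option: -11 + 6 = -5
Cooled game: {16 | -5}
Left option = 16

16


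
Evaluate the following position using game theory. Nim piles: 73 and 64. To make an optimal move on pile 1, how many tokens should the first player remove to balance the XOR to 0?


Piles: 73 and 64
Current XOR: 73 XOR 64 = 9 (non-zero, so this is an N-position).
To make the XOR zero, we need to find a move that balances the piles.
For pile 1 (size 73): target = 73 XOR 9 = 64
We reduce pile 1 from 73 to 64.
Tokens removed: 73 - 64 = 9
Verification: 64 XOR 64 = 0

9


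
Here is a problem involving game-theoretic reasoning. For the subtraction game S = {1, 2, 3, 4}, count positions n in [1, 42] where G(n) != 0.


Subtraction set S = {1, 2, 3, 4}, so G(n) = n mod 5.
G(n) = 0 when n is a multiple of 5.
Multiples of 5 in [1, 42]: 8
N-positions (nonzero Grundy) = 42 - 8 = 34

34


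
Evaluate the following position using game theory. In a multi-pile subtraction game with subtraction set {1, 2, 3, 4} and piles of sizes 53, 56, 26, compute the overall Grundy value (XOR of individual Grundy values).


Subtraction set: {1, 2, 3, 4}
For this subtraction set, G(n) = n mod 5 (period = max + 1 = 5).
Pile 1 (size 53): G(53) = 53 mod 5 = 3
Pile 2 (size 56): G(56) = 56 mod 5 = 1
Pile 3 (size 26): G(26) = 26 mod 5 = 1
Total Grundy value = XOR of all: 3 XOR 1 XOR 1 = 3

3


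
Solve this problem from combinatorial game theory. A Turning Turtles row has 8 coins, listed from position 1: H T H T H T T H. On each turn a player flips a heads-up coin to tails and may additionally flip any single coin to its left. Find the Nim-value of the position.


Coins: H T H T H T T H
Key fact: a single head at position k behaves exactly like a Nim heap of size k (turning it to T and optionally flipping a coin at j < k corresponds to moving the heap from k to j, or to 0), and heads combine as a disjunctive sum (two heads at the same place would cancel, matching j XOR j = 0). So the Nim-value is the XOR of the 1-indexed positions of the heads.
Face-up positions (1-indexed): [1, 3, 5, 8]
XOR 0 with 1: 0 XOR 1 = 1
XOR 1 with 3: 1 XOR 3 = 2
XOR 2 with 5: 2 XOR 5 = 7
XOR 7 with 8: 7 XOR 8 = 15
Nim-value = 15

15


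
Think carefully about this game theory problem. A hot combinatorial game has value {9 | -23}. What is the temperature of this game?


The game is {9 | -23}, a switch {a | b} with numbers a > b.
Cooling {a | b} by t gives {a - t | b + t}, which stops being hot when a - t = b + t, i.e. at t = (a - b)/2. So the temperature of a switch is (a - b)/2.
Temperature = (Left option - Right option) / 2
= (9 - (-23)) / 2
= 32 / 2
= 16

16


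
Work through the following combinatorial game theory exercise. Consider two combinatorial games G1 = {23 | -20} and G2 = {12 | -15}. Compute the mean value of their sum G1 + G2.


G1 = {23 | -20}, G2 = {12 | -15}
Each is a switch {a | b} with numbers a > b; its mean value is (a + b)/2, and mean value is additive over game sums: m(G1 + G2) = m(G1) + m(G2).
Mean of G1 = (23 + (-20))/2 = 3/2 = 3/2
Mean of G2 = (12 + (-15))/2 = -3/2 = -3/2
Mean of G1 + G2 = 3/2 + -3/2 = 0

0


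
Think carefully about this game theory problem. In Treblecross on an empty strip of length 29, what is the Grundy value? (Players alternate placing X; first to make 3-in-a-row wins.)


Treblecross: place X on empty cells; 3-in-a-row wins.
Playing within two cells of an existing X lets the opponent win at once, so sensible play treats the cells i-2..i+2 around each X as dead. The player left with no safe cell loses, so this is a normal-play take-away game on strips of safe cells.
Placing X at cell i (0-indexed) of a strip of k safe cells leaves independent strips of sizes max(0, i-2) and max(0, k-i-3). Hence G(k) = mex{ G(max(0,i-2)) XOR G(max(0,k-i-3)) : 0 <= i < k }, with G(0) = 0.
G(1): splits (0,0):0^0=0 -> mex({0}) = 1
G(2): splits (0,0):0^0=0 -> mex({0}) = 1
G(3): splits (0,0):0^0=0 -> mex({0}) = 1
G(4): splits (0,1):0^1=1 (0,0):0^0=0 -> mex({0, 1}) = 2
G(5): splits (0,2):0^1=1 (0,1):0^1=1 (0,0):0^0=0 -> mex({0, 1}) = 2
G(6) = mex({1}) = 0
G(7) = mex({0, 1, 2}) = 3
G(8) = mex({0, 1, 2}) = 3
G(9) = mex({0, 2}) = 1
G(10) = mex({0, 2, 3}) = 1
G(11) = mex({0, 3}) = 1
G(12) = mex({1, 3}) = 0
G(13) = mex({0, 1, 2, 3}) = 4
G(14) = mex({0, 1, 2}) = 3
G(15) = mex({0, 1, 2}) = 3
G(16) = mex({0, 1, 2, 4}) = 3
G(17) = mex({0, 1, 3, 4}) = 2
G(18) = mex({0, 1, 3, 4}) = 2
G(19) = mex({0, 1, 3, 5}) = 2
G(20) = mex({0, 1, 2, 3, 5}) = 4
G(21) = mex({0, 1, 2, 3, 5}) = 4
G(22) = mex({1, 2, 6}) = 0
G(23) = mex({0, 1, 2, 3, 4, 6}) = 5
G(24) = mex({0, 1, 2, 3, 4}) = 5
G(25) = mex({0, 1, 3, 4, 7}) = 2
G(26) = mex({0, 1, 3, 4, 5, 7}) = 2
G(27) = mex({0, 1, 3, 5}) = 2
G(28) = mex({0, 1, 2, 5}) = 3
G(29) = mex({0, 1, 2, 4, 5, 6}) = 3
Therefore G(29) = 3.

3


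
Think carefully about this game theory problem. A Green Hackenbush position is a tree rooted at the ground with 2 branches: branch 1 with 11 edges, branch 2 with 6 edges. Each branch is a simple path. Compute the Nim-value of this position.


The tree has 2 branches from the ground vertex.
In Green Hackenbush, the Nim-value of a simple path of length k is k.
Branch 1: length 11, Nim-value = 11
Branch 2: length 6, Nim-value = 6
Total Nim-value = XOR of all branch values:
0 XOR 11 = 11
11 XOR 6 = 13
Nim-value of the tree = 13

13


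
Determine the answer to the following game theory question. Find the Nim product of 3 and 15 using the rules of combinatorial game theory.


Nim multiplication is bilinear over XOR: (u XOR v) * w = (u*w) XOR (v*w).
So we split each operand into its bit components and XOR the pairwise Nim products.
3 = 1 + 2 (as XOR of powers of 2).
15 = 1 + 2 + 4 + 8 (as XOR of powers of 2).
Using the standard Nim-product table on single bits:
  2*2 = 3,   2*4 = 8,   2*8 = 12,
  4*4 = 6,   4*8 = 11,  8*8 = 13,
and  1*x = x (identity), k*l = l*k (commutative).
Pairwise Nim products:
  1 * 1 = 1
  1 * 2 = 2
  1 * 4 = 4
  1 * 8 = 8
  2 * 1 = 2
  2 * 2 = 3
  2 * 4 = 8
  2 * 8 = 12
XOR them: 1 XOR 2 XOR 4 XOR 8 XOR 2 XOR 3 XOR 8 XOR 12 = 10.
Result: 3 * 15 = 10 (in Nim).

10


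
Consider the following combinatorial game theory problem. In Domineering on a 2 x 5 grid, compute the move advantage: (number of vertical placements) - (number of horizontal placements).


Board is 2 x 5 (rows x cols).
Left (vertical) placements: (rows-1) * cols = 1 * 5 = 5
Right (horizontal) placements: rows * (cols-1) = 2 * 4 = 8
Advantage = Left - Right = 5 - 8 = -3

-3


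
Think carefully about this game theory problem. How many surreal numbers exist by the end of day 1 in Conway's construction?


Day 0: {|} = 0 is born. Count = 1.
Day n: the number of surreal numbers born by day n is 2^(n+1) - 1.
By day 0: 2^1 - 1 = 1
By day 1: 2^2 - 1 = 3
By day 1: 3 surreal numbers.

3


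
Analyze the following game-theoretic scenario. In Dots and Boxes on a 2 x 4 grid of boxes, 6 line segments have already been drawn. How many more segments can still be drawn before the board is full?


Grid: 2 x 4 boxes, i.e. 3 rows and 5 columns of dots.
Horizontal edges: (rows + 1) * cols = 3 * 4 = 12
Vertical edges: rows * (cols + 1) = 2 * 5 = 10
Total edges: 12 + 10 = 22
Edges drawn: 6
Remaining: 22 - 6 = 16

16


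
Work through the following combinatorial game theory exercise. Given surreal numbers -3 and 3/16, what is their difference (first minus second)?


x = -3, y = 3/16
Converting to common denominator: 16
x = -48/16, y = 3/16
x - y = -3 - 3/16 = -51/16

-51/16


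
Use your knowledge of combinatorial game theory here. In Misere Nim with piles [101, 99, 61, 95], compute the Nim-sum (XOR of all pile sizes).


We need the XOR (exclusive or) of all pile sizes.
After XOR-ing pile 1 (size 101): 0 XOR 101 = 101
After XOR-ing pile 2 (size 99): 101 XOR 99 = 6
After XOR-ing pile 3 (size 61): 6 XOR 61 = 59
After XOR-ing pile 4 (size 95): 59 XOR 95 = 100
The Nim-value of this position is 100.

100


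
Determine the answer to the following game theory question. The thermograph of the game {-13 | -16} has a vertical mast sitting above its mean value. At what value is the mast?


Game = {-13 | -16}, a switch {a | b} with numbers a > b.
Its thermograph has left wall a - t and right wall b + t, which meet at t = (a - b)/2, where both equal (a + b)/2. So the mast (mean value) is at (a + b)/2.
Mean = (-13 + (-16))/2 = -29/2 = -29/2

-29/2


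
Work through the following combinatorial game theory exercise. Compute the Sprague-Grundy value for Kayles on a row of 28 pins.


Kayles: a move removes 1 or 2 adjacent pins from a contiguous row.
Removing pins from a row of k leaves two independent rows (a, b) with a + b = k - 1 (one pin) or a + b = k - 2 (two pins); an end removal gives a = 0.
By Sprague-Grundy, G(k) = mex{ G(a) XOR G(b) } over all these splits. G(0) = 0.
G(1): splits (0,0):0^0=0 -> mex({0}) = 1
G(2): splits (0,1):0^1=1 (0,0):0^0=0 -> mex({0, 1}) = 2
G(3): splits (0,2):0^2=2 (1,1):1^1=0 (0,1):0^1=1 -> mex({0, 1, 2}) = 3
G(4): splits (0,3):0^3=3 (1,2):1^2=3 (0,2):0^2=2 (1,1):1^1=0 -> mex({0, 2, 3}) = 1
G(5): splits (0,4):0^1=1 (1,3):1^3=2 (2,2):2^2=0 (0,3):0^3=3 (1,2):1^2=3 -> mex({0, 1, 2, 3}) = 4
G(6) = mex({0, 1, 2, 4}) = 3
G(7) = mex({0, 1, 3, 4, 5}) = 2
G(8) = mex({0, 2, 3, 5, 6}) = 1
G(9) = mex({0, 1, 2, 3, 6, 7}) = 4
G(10) = mex({0, 1, 3, 4, 5, 7}) = 2
G(11) = mex({0, 1, 2, 3, 4, 5}) = 6
G(12) = mex({0, 1, 2, 3, 5, 6, 7}) = 4
G(13) = mex({0, 2, 3, 4, 6, 7}) = 1
G(14) = mex({0, 1, 4, 5, 6, 7}) = 2
G(15) = mex({0, 1, 2, 3, 4, 5, 6}) = 7
G(16) = mex({0, 2, 3, 5, 6, 7}) = 1
G(17) = mex({0, 1, 2, 3, 5, 6, 7}) = 4
G(18) = mex({0, 1, 2, 4, 5, 6}) = 3
G(19) = mex({0, 1, 3, 4, 5, 7}) = 2
G(20) = mex({0, 2, 3, 4, 5, 6, 7}) = 1
G(21) = mex({0, 1, 2, 3, 5, 6, 7}) = 4
G(22) = mex({0, 1, 2, 3, 4, 5, 7}) = 6
G(23) = mex({0, 1, 2, 3, 4, 5, 6}) = 7
G(24) = mex({0, 1, 2, 3, 5, 6, 7}) = 4
G(25) = mex({0, 2, 3, 4, 6, 7}) = 1
G(26) = mex({0, 1, 3, 4, 5, 6, 7}) = 2
G(27) = mex({0, 1, 2, 3, 4, 5, 6, 7}) = 8
G(28) = mex({0, 1, 2, 3, 4, 6, 7, 8}) = 5
Therefore G(28) = 5.

5


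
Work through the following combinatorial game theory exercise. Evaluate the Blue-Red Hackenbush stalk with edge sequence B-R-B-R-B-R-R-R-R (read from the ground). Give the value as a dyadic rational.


Edges (from ground): B-R-B-R-B-R-R-R-R
By Berlekamp's sign-expansion rule, a Blue-Red Hackenbush stalk has the value of the surreal number whose sign sequence is the edge sequence with B -> + and R -> -.
Sign sequence: +-+-+----
Trace the sign expansion in the surreal number tree, starting from 0:
Edge 1: B (sign +) -> bounds (0, +inf), value = 1
Edge 2: R (sign -) -> bounds (0, 1), value = 1/2
Edge 3: B (sign +) -> bounds (1/2, 1), value = 3/4
Edge 4: R (sign -) -> bounds (1/2, 3/4), value = 5/8
Edge 5: B (sign +) -> bounds (5/8, 3/4), value = 11/16
Edge 6: R (sign -) -> bounds (5/8, 11/16), value = 21/32
Edge 7: R (sign -) -> bounds (5/8, 21/32), value = 41/64
Edge 8: R (sign -) -> bounds (5/8, 41/64), value = 81/128
Edge 9: R (sign -) -> bounds (5/8, 81/128), value = 161/256
Game value = 161/256

161/256


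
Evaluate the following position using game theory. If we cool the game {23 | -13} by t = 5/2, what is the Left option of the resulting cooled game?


Original game: {23 | -13} (a switch {a | b} with a > b).
Cooling by t (for t below the temperature (a - b)/2 = 18) taxes each move by t: {a | b} cooled by t is {a - t | b + t}.
Cooling amount: t = 5/2
Cooled Left option: 23 - 5/2 = 41/2
Cooled Right option: -13 + 5/2 = -21/2
Cooled game: {41/2 | -21/2}
Left option = 41/2

41/2


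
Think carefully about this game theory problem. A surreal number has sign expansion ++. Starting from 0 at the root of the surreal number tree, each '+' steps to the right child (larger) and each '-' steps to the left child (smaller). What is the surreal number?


Sign expansion: ++
Rule: track bounds (lo, hi), initially (-inf, +inf). On '+', the current value becomes lo and we move to the simplest number in (value, hi): value + 1 if hi = +inf, otherwise the midpoint (value + hi)/2. On '-', the current value becomes hi and we move to value - 1 if lo = -inf, otherwise the midpoint (lo + value)/2.
Start at 0.
Step 1: sign = +, move right. Bounds: (0, +inf). Value = 1
Step 2: sign = +, move right. Bounds: (1, +inf). Value = 2
The surreal number with sign expansion ++ is 2.

2


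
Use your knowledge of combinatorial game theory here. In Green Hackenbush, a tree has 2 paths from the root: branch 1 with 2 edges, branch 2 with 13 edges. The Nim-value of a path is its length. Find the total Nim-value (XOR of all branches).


The tree has 2 branches from the ground vertex.
In Green Hackenbush, the Nim-value of a simple path of length k is k.
Branch 1: length 2, Nim-value = 2
Branch 2: length 13, Nim-value = 13
Total Nim-value = XOR of all branch values:
0 XOR 2 = 2
2 XOR 13 = 15
Nim-value of the tree = 15

15


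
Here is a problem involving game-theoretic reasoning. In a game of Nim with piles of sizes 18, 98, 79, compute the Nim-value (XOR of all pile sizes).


We need the XOR (exclusive or) of all pile sizes.
After XOR-ing pile 1 (size 18): 0 XOR 18 = 18
After XOR-ing pile 2 (size 98): 18 XOR 98 = 112
After XOR-ing pile 3 (size 79): 112 XOR 79 = 63
The Nim-value of this position is 63.

63


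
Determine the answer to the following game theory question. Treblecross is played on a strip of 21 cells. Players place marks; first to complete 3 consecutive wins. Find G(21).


Treblecross: place X on empty cells; 3-in-a-row wins.
Playing within two cells of an existing X lets the opponent win at once, so sensible play treats the cells i-2..i+2 around each X as dead. The player left with no safe cell loses, so this is a normal-play take-away game on strips of safe cells.
Placing X at cell i (0-indexed) of a strip of k safe cells leaves independent strips of sizes max(0, i-2) and max(0, k-i-3). Hence G(k) = mex{ G(max(0,i-2)) XOR G(max(0,k-i-3)) : 0 <= i < k }, with G(0) = 0.
G(1): splits (0,0):0^0=0 -> mex({0}) = 1
G(2): splits (0,0):0^0=0 -> mex({0}) = 1
G(3): splits (0,0):0^0=0 -> mex({0}) = 1
G(4): splits (0,1):0^1=1 (0,0):0^0=0 -> mex({0, 1}) = 2
G(5): splits (0,2):0^1=1 (0,1):0^1=1 (0,0):0^0=0 -> mex({0, 1}) = 2
G(6) = mex({1}) = 0
G(7) = mex({0, 1, 2}) = 3
G(8) = mex({0, 1, 2}) = 3
G(9) = mex({0, 2}) = 1
G(10) = mex({0, 2, 3}) = 1
G(11) = mex({0, 3}) = 1
G(12) = mex({1, 3}) = 0
G(13) = mex({0, 1, 2, 3}) = 4
G(14) = mex({0, 1, 2}) = 3
G(15) = mex({0, 1, 2}) = 3
G(16) = mex({0, 1, 2, 4}) = 3
G(17) = mex({0, 1, 3, 4}) = 2
G(18) = mex({0, 1, 3, 4}) = 2
G(19) = mex({0, 1, 3, 5}) = 2
G(20) = mex({0, 1, 2, 3, 5}) = 4
G(21) = mex({0, 1, 2, 3, 5}) = 4
Therefore G(21) = 4.

4
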